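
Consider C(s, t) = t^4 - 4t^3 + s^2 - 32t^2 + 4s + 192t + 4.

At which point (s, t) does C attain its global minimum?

(-2, -4)

C(s,t) separates as P(s) + Q(t) + 4, so its minimum is min P + min Q + 4.
P'(s) = 2s + 4 vanishes at s ∈ {-2}; Q'(t) = 4(t - 4)(t - 3)(t + 4) vanishes at t ∈ {-4, 3, 4}.
Local minima of P (where P''>0): P(-2)=-4. Local minima of Q: Q(-4)=-768, Q(4)=256.
So the global minimum of C is P(-2) + Q(-4) + 4 = -4 − 768 + 4 = -768, attained at (-2, -4).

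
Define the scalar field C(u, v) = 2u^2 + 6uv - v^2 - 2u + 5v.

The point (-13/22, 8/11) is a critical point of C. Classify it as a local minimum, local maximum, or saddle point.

saddle point

The Hessian of C is constant: H = [[4, 6], [6, -2]].
det(H) = 4·(-2) − 6² = -44.
Since det(H) < 0, H is indefinite and the critical point is a saddle point.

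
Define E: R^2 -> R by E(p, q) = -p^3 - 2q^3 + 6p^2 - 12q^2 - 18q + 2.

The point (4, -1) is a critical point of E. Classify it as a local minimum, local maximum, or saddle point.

The mixed partial ∂²E/∂p∂q is 0, so the Hessian at any point is diag(E_pp, E_qq) = diag(6(-p + 2), -12(q + 2)).
At (4, -1): H = diag(-12, -12).
Both eigenvalues are negative, so H is negative definite: a local maximum.

local maximum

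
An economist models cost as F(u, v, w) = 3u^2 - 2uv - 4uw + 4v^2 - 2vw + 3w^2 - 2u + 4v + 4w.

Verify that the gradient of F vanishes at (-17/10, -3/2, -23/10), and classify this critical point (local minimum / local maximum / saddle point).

∇F = (6u - 2v - 4w - 2, -2u + 8v - 2w + 4, -4u - 2v + 6w + 4); substituting (-17/10, -3/2, -23/10) gives ∇F = (0, 0, 0), so (-17/10, -3/2, -23/10) is indeed a critical point.
The Hessian is constant: H = [[6, -2, -4], [-2, 8, -2], [-4, -2, 6]].
Leading principal minors: Δ₁ = 6, Δ₂ = 44, Δ₃ = 80.
All leading minors are positive, so H is positive definite: a local minimum.

local minimum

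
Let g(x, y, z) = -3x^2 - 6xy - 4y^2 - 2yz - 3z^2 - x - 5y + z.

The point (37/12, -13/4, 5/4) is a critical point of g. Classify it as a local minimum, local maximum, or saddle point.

local maximum

The Hessian is constant: H = [[-6, -6, 0], [-6, -8, -2], [0, -2, -6]].
Leading principal minors: Δ₁ = -6, Δ₂ = 12, Δ₃ = -48.
The minors alternate sign starting negative (−, +, −), so H is negative definite: a local maximum.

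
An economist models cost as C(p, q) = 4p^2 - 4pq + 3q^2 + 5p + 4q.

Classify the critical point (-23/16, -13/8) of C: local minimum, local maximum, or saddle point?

The Hessian of C is constant: H = [[8, -4], [-4, 6]].
det(H) = 8·6 − (-4)² = 32.
det(H) > 0 and tr(H) = 14 > 0, so H is positive definite and the point is a local minimum.

local minimum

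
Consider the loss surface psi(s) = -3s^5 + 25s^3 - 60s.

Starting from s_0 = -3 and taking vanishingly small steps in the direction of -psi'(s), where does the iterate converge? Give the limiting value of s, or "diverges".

psi'(s) = -15(s - 2)(s - 1)(s + 1)(s + 2), so psi'(-3) = -600.
Gradient descent moves in the -psi' direction, i.e. s is increasing.
The nearest critical point in that direction is s = -2, where psi'' = 180 > 0 (a local minimum). The iterate converges there.

-2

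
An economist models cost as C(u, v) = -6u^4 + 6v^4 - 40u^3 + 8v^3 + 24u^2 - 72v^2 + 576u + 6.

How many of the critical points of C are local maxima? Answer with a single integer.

C separates as a function of u plus a function of v, so ∇C=0 decouples.
∂C/∂u = -24(u - 2)(u + 3)(u + 4) = 0 at u ∈ {-4, -3, 2}; ∂C/∂v = 24v(v - 2)(v + 3) = 0 at v ∈ {-3, 0, 2}.
The Hessian is diagonal: diag(C_uu, C_vv). Second derivatives: C_uu(-4)=-144, C_uu(-3)=120, C_uu(2)=-720; C_vv(-3)=360, C_vv(0)=-144, C_vv(2)=240.
Local maxima occur where both diagonal entries negative: (-4, 0), (2, 0). Count: 2.

2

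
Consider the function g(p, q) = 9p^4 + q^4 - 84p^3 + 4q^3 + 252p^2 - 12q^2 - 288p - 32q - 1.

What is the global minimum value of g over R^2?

-257

g(p,q) separates as A(p) + B(q) − 1, so its minimum is min A + min B − 1.
A'(p) = 36(p - 4)(p - 2)(p - 1) vanishes at p ∈ {1, 2, 4}; B'(q) = 4(q - 2)(q + 1)(q + 4) vanishes at q ∈ {-4, -1, 2}.
Local minima of A (where A''>0): A(1)=-111, A(4)=-192. Local minima of B: B(-4)=-64, B(2)=-64.
So the global minimum of g is A(4) + B(-4) − 1 = -192 − 64 − 1 = -257, attained at (4, -4).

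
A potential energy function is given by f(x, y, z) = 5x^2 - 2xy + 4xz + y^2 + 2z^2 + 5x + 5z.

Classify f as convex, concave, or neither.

convex

f is quadratic, so its Hessian is the constant matrix H = [[10, -2, 4], [-2, 2, 0], [4, 0, 4]].
Leading principal minors: 10, 16, 32.
All positive ⇒ H ≻ 0 ⇒ convex.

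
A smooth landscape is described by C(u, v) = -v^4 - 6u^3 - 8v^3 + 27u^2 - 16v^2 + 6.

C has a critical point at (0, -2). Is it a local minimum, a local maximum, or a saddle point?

local minimum

The mixed partial ∂²C/∂u∂v is 0, so the Hessian at any point is diag(C_uu, C_vv) = diag(18(-2u + 3), -4(3v^2 + 12v + 8)).
At (0, -2): H = diag(54, 16).
Both eigenvalues are positive, so H is positive definite: a local minimum.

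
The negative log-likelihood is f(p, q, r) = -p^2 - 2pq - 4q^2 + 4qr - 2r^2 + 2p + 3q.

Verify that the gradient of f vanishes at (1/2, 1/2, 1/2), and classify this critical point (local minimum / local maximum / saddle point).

∇f = (-2p - 2q + 2, -2p - 8q + 4r + 3, 4q - 4r); substituting (1/2, 1/2, 1/2) gives ∇f = (0, 0, 0), so (1/2, 1/2, 1/2) is indeed a critical point.
The Hessian is constant: H = [[-2, -2, 0], [-2, -8, 4], [0, 4, -4]].
Leading principal minors: Δ₁ = -2, Δ₂ = 12, Δ₃ = -16.
The minors alternate sign starting negative (−, +, −), so H is negative definite: a local maximum.

local maximum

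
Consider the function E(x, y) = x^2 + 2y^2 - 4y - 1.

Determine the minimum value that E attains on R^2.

-3

E(x,y) separates as P(x) + Q(y) − 1, so its minimum is min P + min Q − 1.
P'(x) = 2x vanishes at x ∈ {0}; Q'(y) = 4y - 4 vanishes at y ∈ {1}.
Local minima of P (where P''>0): P(0)=0. Local minima of Q: Q(1)=-2.
So the global minimum of E is P(0) + Q(1) − 1 = 0 − 2 − 1 = -3, attained at (0, 1).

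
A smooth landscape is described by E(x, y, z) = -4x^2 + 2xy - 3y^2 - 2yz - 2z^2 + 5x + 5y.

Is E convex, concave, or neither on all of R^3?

E is quadratic, so its Hessian is the constant matrix H = [[-8, 2, 0], [2, -6, -2], [0, -2, -4]].
Leading principal minors: -8, 44, -144.
Signs alternate −, +, − ⇒ H ≺ 0 ⇒ concave.

concave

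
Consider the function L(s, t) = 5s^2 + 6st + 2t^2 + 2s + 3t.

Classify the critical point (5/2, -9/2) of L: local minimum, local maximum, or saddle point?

local minimum

The Hessian of L is constant: H = [[10, 6], [6, 4]].
det(H) = 10·4 − 6² = 4.
det(H) > 0 and tr(H) = 14 > 0, so H is positive definite and the point is a local minimum.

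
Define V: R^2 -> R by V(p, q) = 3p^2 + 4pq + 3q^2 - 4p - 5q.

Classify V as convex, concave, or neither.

convex

V is quadratic, so its Hessian is the constant matrix H = [[6, 4], [4, 6]].
det(H) = 20, tr(H) = 12.
det(H) > 0 and tr(H) > 0, so H is positive definite everywhere: convex.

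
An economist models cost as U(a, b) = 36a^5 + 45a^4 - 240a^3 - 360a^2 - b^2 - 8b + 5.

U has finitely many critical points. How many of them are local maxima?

2

U separates as a function of a plus a function of b, so ∇U=0 decouples.
∂U/∂a = 180a(a - 2)(a + 1)(a + 2) = 0 at a ∈ {-2, -1, 0, 2}; ∂U/∂b = -2(b + 4) = 0 at b ∈ {-4}.
The Hessian is diagonal: diag(U_aa, U_bb). Second derivatives: U_aa(-2)=-1440, U_aa(-1)=540, U_aa(0)=-720, U_aa(2)=4320; U_bb(-4)=-2.
Local maxima occur where both diagonal entries negative: (-2, -4), (0, -4). Count: 2.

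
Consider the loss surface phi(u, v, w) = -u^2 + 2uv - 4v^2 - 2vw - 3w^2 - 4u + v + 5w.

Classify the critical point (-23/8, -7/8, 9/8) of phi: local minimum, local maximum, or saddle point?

local maximum

The Hessian is constant: H = [[-2, 2, 0], [2, -8, -2], [0, -2, -6]].
Leading principal minors: Δ₁ = -2, Δ₂ = 12, Δ₃ = -64.
The minors alternate sign starting negative (−, +, −), so H is negative definite: a local maximum.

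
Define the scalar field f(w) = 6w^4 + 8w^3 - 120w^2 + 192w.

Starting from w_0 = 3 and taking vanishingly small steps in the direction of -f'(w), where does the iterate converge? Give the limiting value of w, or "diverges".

f'(w) = 24(w - 2)(w - 1)(w + 4), so f'(3) = 336.
Gradient descent moves in the -f' direction, i.e. w is decreasing.
The nearest critical point in that direction is w = 2, where f'' = 144 > 0 (a local minimum). The iterate converges there.

2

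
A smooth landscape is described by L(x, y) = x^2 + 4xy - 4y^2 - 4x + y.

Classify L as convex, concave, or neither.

neither

L is quadratic, so its Hessian is the constant matrix H = [[2, 4], [4, -8]].
det(H) = -32, tr(H) = -6.
det(H) < 0, so H is indefinite: neither convex nor concave.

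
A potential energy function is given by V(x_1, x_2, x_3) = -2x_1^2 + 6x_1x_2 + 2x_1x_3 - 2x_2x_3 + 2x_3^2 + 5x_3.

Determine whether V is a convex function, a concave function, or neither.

V is quadratic, so its Hessian is the constant matrix H = [[-4, 6, 2], [6, 0, -2], [2, -2, 4]].
Leading principal minors: -4, -36, -176.
Neither pattern holds ⇒ H is indefinite ⇒ neither convex nor concave.

neither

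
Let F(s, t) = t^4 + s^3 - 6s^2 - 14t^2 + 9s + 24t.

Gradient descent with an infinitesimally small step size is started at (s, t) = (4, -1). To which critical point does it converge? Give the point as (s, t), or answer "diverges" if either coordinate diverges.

F is separable, so gradient descent decouples: s follows -∂F/∂s, t follows -∂F/∂t.
∂F/∂s = 3(s - 3)(s - 1); at s=4 this is 9, so s decreases.
∂F/∂t = 4(t - 2)(t - 1)(t + 3); at t=-1 this is 48, so t decreases.
s converges to its nearest critical value 3 (a local min of the s-part); t converges to -3. The iterate converges to (3, -3).

(3, -3)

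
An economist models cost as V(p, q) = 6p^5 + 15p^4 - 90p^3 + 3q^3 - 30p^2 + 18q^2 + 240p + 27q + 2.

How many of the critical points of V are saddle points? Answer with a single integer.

V separates as a function of p plus a function of q, so ∇V=0 decouples.
∂V/∂p = 30(p - 2)(p - 1)(p + 1)(p + 4) = 0 at p ∈ {-4, -1, 1, 2}; ∂V/∂q = 9(q + 1)(q + 3) = 0 at q ∈ {-3, -1}.
The Hessian is diagonal: diag(V_pp, V_qq). Second derivatives: V_pp(-4)=-2700, V_pp(-1)=540, V_pp(1)=-300, V_pp(2)=540; V_qq(-3)=-18, V_qq(-1)=18.
Saddle points occur where the two diagonal entries have opposite signs: (-4, -1), (-1, -3), (1, -1), (2, -3). Count: 4.

4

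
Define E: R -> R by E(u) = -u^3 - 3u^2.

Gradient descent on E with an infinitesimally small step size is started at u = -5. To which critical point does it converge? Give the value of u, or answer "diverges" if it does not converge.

-2

E'(u) = -3u(u + 2), so E'(-5) = -45.
Gradient descent moves in the -E' direction, i.e. u is increasing.
The nearest critical point in that direction is u = -2, where E'' = 6 > 0 (a local minimum). The iterate converges there.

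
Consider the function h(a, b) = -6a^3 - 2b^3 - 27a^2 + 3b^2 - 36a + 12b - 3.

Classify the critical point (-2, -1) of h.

The mixed partial ∂²h/∂a∂b is 0, so the Hessian at any point is diag(h_aa, h_bb) = diag(-18(2a + 3), 6(-2b + 1)).
At (-2, -1): H = diag(18, 18).
Both eigenvalues are positive, so H is positive definite: a local minimum.

local minimum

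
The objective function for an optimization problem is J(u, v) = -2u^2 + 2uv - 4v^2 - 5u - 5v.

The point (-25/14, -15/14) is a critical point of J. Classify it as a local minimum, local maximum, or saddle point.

The Hessian of J is constant: H = [[-4, 2], [2, -8]].
det(H) = (-4)·(-8) − 2² = 28.
det(H) > 0 and tr(H) = -12 < 0, so H is negative definite and the point is a local maximum.

local maximum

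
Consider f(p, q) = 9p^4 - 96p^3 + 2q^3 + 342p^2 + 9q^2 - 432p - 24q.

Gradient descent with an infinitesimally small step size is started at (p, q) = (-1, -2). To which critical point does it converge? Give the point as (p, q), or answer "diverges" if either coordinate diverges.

f is separable, so gradient descent decouples: p follows -∂f/∂p, q follows -∂f/∂q.
∂f/∂p = 36(p - 4)(p - 3)(p - 1); at p=-1 this is -1440, so p increases.
∂f/∂q = 6(q - 1)(q + 4); at q=-2 this is -36, so q increases.
p converges to its nearest critical value 1 (a local min of the p-part); q converges to 1. The iterate converges to (1, 1).

(1, 1)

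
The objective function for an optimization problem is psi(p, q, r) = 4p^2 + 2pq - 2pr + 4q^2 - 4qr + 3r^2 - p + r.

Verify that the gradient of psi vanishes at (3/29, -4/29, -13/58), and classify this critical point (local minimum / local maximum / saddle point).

local minimum

∇psi = (8p + 2q - 2r - 1, 2p + 8q - 4r, -2p - 4q + 6r + 1); substituting (3/29, -4/29, -13/58) gives ∇psi = (0, 0, 0), so (3/29, -4/29, -13/58) is indeed a critical point.
The Hessian is constant: H = [[8, 2, -2], [2, 8, -4], [-2, -4, 6]].
Leading principal minors: Δ₁ = 8, Δ₂ = 60, Δ₃ = 232.
All leading minors are positive, so H is positive definite: a local minimum.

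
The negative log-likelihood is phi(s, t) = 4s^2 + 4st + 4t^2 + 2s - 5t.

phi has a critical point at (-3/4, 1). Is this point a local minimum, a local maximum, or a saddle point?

The Hessian of phi is constant: H = [[8, 4], [4, 8]].
det(H) = 8·8 − 4² = 48.
det(H) > 0 and tr(H) = 16 > 0, so H is positive definite and the point is a local minimum.

local minimum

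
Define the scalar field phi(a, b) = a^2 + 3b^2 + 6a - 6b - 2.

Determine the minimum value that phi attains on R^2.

-14

phi(a,b) separates as P(a) + Q(b) − 2, so its minimum is min P + min Q − 2.
P'(a) = 2a + 6 vanishes at a ∈ {-3}; Q'(b) = 6b - 6 vanishes at b ∈ {1}.
Local minima of P (where P''>0): P(-3)=-9. Local minima of Q: Q(1)=-3.
So the global minimum of phi is P(-3) + Q(1) − 2 = -9 − 3 − 2 = -14, attained at (-3, 1).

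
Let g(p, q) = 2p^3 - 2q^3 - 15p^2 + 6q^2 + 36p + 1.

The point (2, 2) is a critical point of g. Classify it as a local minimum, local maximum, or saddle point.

local maximum

The mixed partial ∂²g/∂p∂q is 0, so the Hessian at any point is diag(g_pp, g_qq) = diag(6(2p - 5), 12(-q + 1)).
At (2, 2): H = diag(-6, -12).
Both eigenvalues are negative, so H is negative definite: a local maximum.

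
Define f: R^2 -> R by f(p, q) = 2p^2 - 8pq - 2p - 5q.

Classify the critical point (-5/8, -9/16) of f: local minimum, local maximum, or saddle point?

The Hessian of f is constant: H = [[4, -8], [-8, 0]].
det(H) = 4·0 − (-8)² = -64.
Since det(H) < 0, H is indefinite and the critical point is a saddle point.

saddle point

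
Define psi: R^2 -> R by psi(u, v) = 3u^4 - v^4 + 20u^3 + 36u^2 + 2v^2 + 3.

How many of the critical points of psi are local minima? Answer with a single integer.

psi separates as a function of u plus a function of v, so ∇psi=0 decouples.
∂psi/∂u = 12u(u + 2)(u + 3) = 0 at u ∈ {-3, -2, 0}; ∂psi/∂v = -4v(v - 1)(v + 1) = 0 at v ∈ {-1, 0, 1}.
The Hessian is diagonal: diag(psi_uu, psi_vv). Second derivatives: psi_uu(-3)=36, psi_uu(-2)=-24, psi_uu(0)=72; psi_vv(-1)=-8, psi_vv(0)=4, psi_vv(1)=-8.
Local minima occur where both diagonal entries positive: (-3, 0), (0, 0). Count: 2.

2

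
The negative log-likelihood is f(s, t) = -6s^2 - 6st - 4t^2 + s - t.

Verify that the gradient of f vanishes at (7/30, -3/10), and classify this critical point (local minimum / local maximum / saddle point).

∇f = (-12s - 6t + 1, -6s - 8t - 1); substituting (7/30, -3/10) gives ∇f = (0, 0), so (7/30, -3/10) is indeed a critical point.
The Hessian of f is constant: H = [[-12, -6], [-6, -8]].
det(H) = (-12)·(-8) − (-6)² = 60.
det(H) > 0 and tr(H) = -20 < 0, so H is negative definite and the point is a local maximum.

local maximum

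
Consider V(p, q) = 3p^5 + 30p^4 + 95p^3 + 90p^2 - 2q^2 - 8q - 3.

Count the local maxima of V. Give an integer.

2

V separates as a function of p plus a function of q, so ∇V=0 decouples.
∂V/∂p = 15p(p + 1)(p + 3)(p + 4) = 0 at p ∈ {-4, -3, -1, 0}; ∂V/∂q = -4(q + 2) = 0 at q ∈ {-2}.
The Hessian is diagonal: diag(V_pp, V_qq). Second derivatives: V_pp(-4)=-180, V_pp(-3)=90, V_pp(-1)=-90, V_pp(0)=180; V_qq(-2)=-4.
Local maxima occur where both diagonal entries negative: (-4, -2), (-1, -2). Count: 2.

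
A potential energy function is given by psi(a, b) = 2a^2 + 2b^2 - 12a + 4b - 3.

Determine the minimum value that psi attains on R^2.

-23

psi(a,b) separates as P(a) + Q(b) − 3, so its minimum is min P + min Q − 3.
P'(a) = 4a - 12 vanishes at a ∈ {3}; Q'(b) = 4b + 4 vanishes at b ∈ {-1}.
Local minima of P (where P''>0): P(3)=-18. Local minima of Q: Q(-1)=-2.
So the global minimum of psi is P(3) + Q(-1) − 3 = -18 − 2 − 3 = -23, attained at (3, -1).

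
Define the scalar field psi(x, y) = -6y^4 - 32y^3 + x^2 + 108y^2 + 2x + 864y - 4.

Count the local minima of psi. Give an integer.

1

psi separates as a function of x plus a function of y, so ∇psi=0 decouples.
∂psi/∂x = 2(x + 1) = 0 at x ∈ {-1}; ∂psi/∂y = -24(y - 3)(y + 3)(y + 4) = 0 at y ∈ {-4, -3, 3}.
The Hessian is diagonal: diag(psi_xx, psi_yy). Second derivatives: psi_xx(-1)=2; psi_yy(-4)=-168, psi_yy(-3)=144, psi_yy(3)=-1008.
Local minima occur where both diagonal entries positive: (-1, -3). Count: 1.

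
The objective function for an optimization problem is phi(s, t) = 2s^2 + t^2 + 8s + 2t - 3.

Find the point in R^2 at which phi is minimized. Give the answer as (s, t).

phi(s,t) separates as P(s) + Q(t) − 3, so its minimum is min P + min Q − 3.
P'(s) = 4s + 8 vanishes at s ∈ {-2}; Q'(t) = 2(t + 1) vanishes at t ∈ {-1}.
Local minima of P (where P''>0): P(-2)=-8. Local minima of Q: Q(-1)=-1.
So the global minimum of phi is P(-2) + Q(-1) − 3 = -8 − 1 − 3 = -12, attained at (-2, -1).

(-2, -1)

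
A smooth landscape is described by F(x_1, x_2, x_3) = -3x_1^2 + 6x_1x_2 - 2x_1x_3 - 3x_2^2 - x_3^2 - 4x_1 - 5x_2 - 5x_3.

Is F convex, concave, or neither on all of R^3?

neither

F is quadratic, so its Hessian is the constant matrix H = [[-6, 6, -2], [6, -6, 0], [-2, 0, -2]].
Leading principal minors: -6, 0, 24.
Neither pattern holds ⇒ H is indefinite ⇒ neither convex nor concave.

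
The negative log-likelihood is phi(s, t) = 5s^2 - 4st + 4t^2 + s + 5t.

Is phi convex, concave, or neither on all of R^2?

convex

phi is quadratic, so its Hessian is the constant matrix H = [[10, -4], [-4, 8]].
det(H) = 64, tr(H) = 18.
det(H) > 0 and tr(H) > 0, so H is positive definite everywhere: convex.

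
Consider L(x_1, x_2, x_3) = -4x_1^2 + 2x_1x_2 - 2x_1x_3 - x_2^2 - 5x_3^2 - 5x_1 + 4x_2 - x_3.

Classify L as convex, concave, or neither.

concave

L is quadratic, so its Hessian is the constant matrix H = [[-8, 2, -2], [2, -2, 0], [-2, 0, -10]].
Leading principal minors: -8, 12, -112.
Signs alternate −, +, − ⇒ H ≺ 0 ⇒ concave.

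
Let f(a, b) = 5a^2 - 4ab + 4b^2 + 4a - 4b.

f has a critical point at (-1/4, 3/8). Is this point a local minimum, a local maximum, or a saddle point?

The Hessian of f is constant: H = [[10, -4], [-4, 8]].
det(H) = 10·8 − (-4)² = 64.
det(H) > 0 and tr(H) = 18 > 0, so H is positive definite and the point is a local minimum.

local minimum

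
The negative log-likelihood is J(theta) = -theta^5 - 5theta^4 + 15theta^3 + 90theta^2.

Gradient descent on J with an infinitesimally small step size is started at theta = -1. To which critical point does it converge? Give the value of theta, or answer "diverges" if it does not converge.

J'(theta) = -5theta(theta - 3)(theta + 3)(theta + 4), so J'(-1) = -120.
Gradient descent moves in the -J' direction, i.e. theta is increasing.
The nearest critical point in that direction is theta = 0, where J'' = 180 > 0 (a local minimum). The iterate converges there.

0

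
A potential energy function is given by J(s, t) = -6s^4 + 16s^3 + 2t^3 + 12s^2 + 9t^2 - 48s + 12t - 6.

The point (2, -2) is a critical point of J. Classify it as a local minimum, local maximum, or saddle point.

local maximum

The mixed partial ∂²J/∂s∂t is 0, so the Hessian at any point is diag(J_ss, J_tt) = diag(24(-3s^2 + 4s + 1), 6(2t + 3)).
At (2, -2): H = diag(-72, -6).
Both eigenvalues are negative, so H is negative definite: a local maximum.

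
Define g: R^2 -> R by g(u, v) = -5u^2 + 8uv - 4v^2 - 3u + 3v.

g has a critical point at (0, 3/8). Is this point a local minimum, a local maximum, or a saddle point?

local maximum

The Hessian of g is constant: H = [[-10, 8], [8, -8]].
det(H) = (-10)·(-8) − 8² = 16.
det(H) > 0 and tr(H) = -18 < 0, so H is negative definite and the point is a local maximum.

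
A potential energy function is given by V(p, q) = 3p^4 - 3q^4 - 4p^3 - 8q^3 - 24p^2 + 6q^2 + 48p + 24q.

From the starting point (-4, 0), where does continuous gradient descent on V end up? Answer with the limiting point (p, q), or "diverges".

V is separable, so gradient descent decouples: p follows -∂V/∂p, q follows -∂V/∂q.
∂V/∂p = 12(p - 2)(p - 1)(p + 2); at p=-4 this is -720, so p increases.
∂V/∂q = -12(q - 1)(q + 1)(q + 2); at q=0 this is 24, so q decreases.
p converges to its nearest critical value -2 (a local min of the p-part); q converges to -1. The iterate converges to (-2, -1).

(-2, -1)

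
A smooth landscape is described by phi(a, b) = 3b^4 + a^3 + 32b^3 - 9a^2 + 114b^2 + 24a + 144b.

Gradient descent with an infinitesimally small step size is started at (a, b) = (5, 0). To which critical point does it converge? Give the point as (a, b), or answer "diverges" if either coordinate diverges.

phi is separable, so gradient descent decouples: a follows -∂phi/∂a, b follows -∂phi/∂b.
∂phi/∂a = 3(a - 4)(a - 2); at a=5 this is 9, so a decreases.
∂phi/∂b = 12(b + 1)(b + 3)(b + 4); at b=0 this is 144, so b decreases.
a converges to its nearest critical value 4 (a local min of the a-part); b converges to -1. The iterate converges to (4, -1).

(4, -1)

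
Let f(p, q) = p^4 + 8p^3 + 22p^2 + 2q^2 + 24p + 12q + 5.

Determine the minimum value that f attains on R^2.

f(p,q) separates as A(p) + B(q) + 5, so its minimum is min A + min B + 5.
A'(p) = 4(p + 1)(p + 2)(p + 3) vanishes at p ∈ {-3, -2, -1}; B'(q) = 4q + 12 vanishes at q ∈ {-3}.
Local minima of A (where A''>0): A(-3)=-9, A(-1)=-9. Local minima of B: B(-3)=-18.
So the global minimum of f is A(-3) + B(-3) + 5 = -9 − 18 + 5 = -22, attained at (-3, -3).

-22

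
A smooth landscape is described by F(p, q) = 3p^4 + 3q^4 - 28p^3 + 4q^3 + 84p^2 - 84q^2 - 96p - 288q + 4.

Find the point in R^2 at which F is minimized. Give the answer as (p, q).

F(p,q) separates as A(p) + B(q) + 4, so its minimum is min A + min B + 4.
A'(p) = 12(p - 4)(p - 2)(p - 1) vanishes at p ∈ {1, 2, 4}; B'(q) = 12(q - 4)(q + 2)(q + 3) vanishes at q ∈ {-3, -2, 4}.
Local minima of A (where A''>0): A(1)=-37, A(4)=-64. Local minima of B: B(-3)=243, B(4)=-1472.
So the global minimum of F is A(4) + B(4) + 4 = -64 − 1472 + 4 = -1532, attained at (4, 4).

(4, 4)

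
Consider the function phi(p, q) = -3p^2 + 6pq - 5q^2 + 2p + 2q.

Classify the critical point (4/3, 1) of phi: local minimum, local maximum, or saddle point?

local maximum

The Hessian of phi is constant: H = [[-6, 6], [6, -10]].
det(H) = (-6)·(-10) − 6² = 24.
det(H) > 0 and tr(H) = -16 < 0, so H is negative definite and the point is a local maximum.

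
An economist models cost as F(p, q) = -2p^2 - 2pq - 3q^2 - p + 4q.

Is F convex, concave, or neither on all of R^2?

concave

F is quadratic, so its Hessian is the constant matrix H = [[-4, -2], [-2, -6]].
det(H) = 20, tr(H) = -10.
det(H) > 0 and tr(H) < 0, so H is negative definite everywhere: concave.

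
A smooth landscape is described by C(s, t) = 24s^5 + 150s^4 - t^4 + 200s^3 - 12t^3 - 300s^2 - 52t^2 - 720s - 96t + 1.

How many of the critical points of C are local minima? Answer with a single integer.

2

C separates as a function of s plus a function of t, so ∇C=0 decouples.
∂C/∂s = 120(s - 1)(s + 1)(s + 2)(s + 3) = 0 at s ∈ {-3, -2, -1, 1}; ∂C/∂t = -4(t + 2)(t + 3)(t + 4) = 0 at t ∈ {-4, -3, -2}.
The Hessian is diagonal: diag(C_ss, C_tt). Second derivatives: C_ss(-3)=-960, C_ss(-2)=360, C_ss(-1)=-480, C_ss(1)=2880; C_tt(-4)=-8, C_tt(-3)=4, C_tt(-2)=-8.
Local minima occur where both diagonal entries positive: (-2, -3), (1, -3). Count: 2.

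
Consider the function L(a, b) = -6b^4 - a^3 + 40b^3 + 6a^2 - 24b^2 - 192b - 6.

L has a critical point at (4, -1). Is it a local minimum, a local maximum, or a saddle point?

The mixed partial ∂²L/∂a∂b is 0, so the Hessian at any point is diag(L_aa, L_bb) = diag(6(-a + 2), 24(-3b^2 + 10b - 2)).
At (4, -1): H = diag(-12, -360).
Both eigenvalues are negative, so H is negative definite: a local maximum.

local maximum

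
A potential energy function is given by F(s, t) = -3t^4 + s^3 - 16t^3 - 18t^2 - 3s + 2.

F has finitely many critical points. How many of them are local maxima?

F separates as a function of s plus a function of t, so ∇F=0 decouples.
∂F/∂s = 3(s - 1)(s + 1) = 0 at s ∈ {-1, 1}; ∂F/∂t = -12t(t + 1)(t + 3) = 0 at t ∈ {-3, -1, 0}.
The Hessian is diagonal: diag(F_ss, F_tt). Second derivatives: F_ss(-1)=-6, F_ss(1)=6; F_tt(-3)=-72, F_tt(-1)=24, F_tt(0)=-36.
Local maxima occur where both diagonal entries negative: (-1, -3), (-1, 0). Count: 2.

2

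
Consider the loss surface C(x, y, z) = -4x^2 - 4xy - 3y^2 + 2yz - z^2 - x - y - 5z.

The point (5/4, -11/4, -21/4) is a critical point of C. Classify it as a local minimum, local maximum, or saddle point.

The Hessian is constant: H = [[-8, -4, 0], [-4, -6, 2], [0, 2, -2]].
Leading principal minors: Δ₁ = -8, Δ₂ = 32, Δ₃ = -32.
The minors alternate sign starting negative (−, +, −), so H is negative definite: a local maximum.

local maximum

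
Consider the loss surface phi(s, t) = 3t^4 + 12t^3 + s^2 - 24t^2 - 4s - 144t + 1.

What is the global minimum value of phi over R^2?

phi(s,t) separates as P(s) + Q(t) + 1, so its minimum is min P + min Q + 1.
P'(s) = 2s - 4 vanishes at s ∈ {2}; Q'(t) = 12(t - 2)(t + 2)(t + 3) vanishes at t ∈ {-3, -2, 2}.
Local minima of P (where P''>0): P(2)=-4. Local minima of Q: Q(-3)=135, Q(2)=-240.
So the global minimum of phi is P(2) + Q(2) + 1 = -4 − 240 + 1 = -243, attained at (2, 2).

-243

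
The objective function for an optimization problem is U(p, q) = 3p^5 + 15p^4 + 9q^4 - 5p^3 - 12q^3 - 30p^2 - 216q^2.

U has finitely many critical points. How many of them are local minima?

U separates as a function of p plus a function of q, so ∇U=0 decouples.
∂U/∂p = 15p(p - 1)(p + 1)(p + 4) = 0 at p ∈ {-4, -1, 0, 1}; ∂U/∂q = 36q(q - 4)(q + 3) = 0 at q ∈ {-3, 0, 4}.
The Hessian is diagonal: diag(U_pp, U_qq). Second derivatives: U_pp(-4)=-900, U_pp(-1)=90, U_pp(0)=-60, U_pp(1)=150; U_qq(-3)=756, U_qq(0)=-432, U_qq(4)=1008.
Local minima occur where both diagonal entries positive: (-1, -3), (-1, 4), (1, -3), (1, 4). Count: 4.

4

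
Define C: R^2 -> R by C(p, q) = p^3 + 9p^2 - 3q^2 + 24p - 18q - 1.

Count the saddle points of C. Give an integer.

1

C separates as a function of p plus a function of q, so ∇C=0 decouples.
∂C/∂p = 3(p + 2)(p + 4) = 0 at p ∈ {-4, -2}; ∂C/∂q = -6(q + 3) = 0 at q ∈ {-3}.
The Hessian is diagonal: diag(C_pp, C_qq). Second derivatives: C_pp(-4)=-6, C_pp(-2)=6; C_qq(-3)=-6.
Saddle points occur where the two diagonal entries have opposite signs: (-2, -3). Count: 1.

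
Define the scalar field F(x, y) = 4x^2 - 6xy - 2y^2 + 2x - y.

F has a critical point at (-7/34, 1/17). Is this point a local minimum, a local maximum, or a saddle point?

saddle point

The Hessian of F is constant: H = [[8, -6], [-6, -4]].
det(H) = 8·(-4) − (-6)² = -68.
Since det(H) < 0, H is indefinite and the critical point is a saddle point.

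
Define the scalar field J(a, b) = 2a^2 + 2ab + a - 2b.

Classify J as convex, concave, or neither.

J is quadratic, so its Hessian is the constant matrix H = [[4, 2], [2, 0]].
det(H) = -4, tr(H) = 4.
det(H) < 0, so H is indefinite: neither convex nor concave.

neither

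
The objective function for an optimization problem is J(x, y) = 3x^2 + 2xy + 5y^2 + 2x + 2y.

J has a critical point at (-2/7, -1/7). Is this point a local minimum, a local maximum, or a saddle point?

The Hessian of J is constant: H = [[6, 2], [2, 10]].
det(H) = 6·10 − 2² = 56.
det(H) > 0 and tr(H) = 16 > 0, so H is positive definite and the point is a local minimum.

local minimum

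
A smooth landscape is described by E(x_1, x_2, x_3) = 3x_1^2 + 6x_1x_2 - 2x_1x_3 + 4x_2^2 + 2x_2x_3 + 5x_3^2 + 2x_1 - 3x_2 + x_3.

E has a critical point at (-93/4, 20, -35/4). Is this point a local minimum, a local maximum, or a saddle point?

The Hessian is constant: H = [[6, 6, -2], [6, 8, 2], [-2, 2, 10]].
Leading principal minors: Δ₁ = 6, Δ₂ = 12, Δ₃ = 16.
All leading minors are positive, so H is positive definite: a local minimum.

local minimum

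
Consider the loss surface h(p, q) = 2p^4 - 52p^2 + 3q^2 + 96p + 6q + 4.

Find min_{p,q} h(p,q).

-703

h(p,q) separates as A(p) + B(q) + 4, so its minimum is min A + min B + 4.
A'(p) = 8(p - 3)(p - 1)(p + 4) vanishes at p ∈ {-4, 1, 3}; B'(q) = 6q + 6 vanishes at q ∈ {-1}.
Local minima of A (where A''>0): A(-4)=-704, A(3)=-18. Local minima of B: B(-1)=-3.
So the global minimum of h is A(-4) + B(-1) + 4 = -704 − 3 + 4 = -703, attained at (-4, -1).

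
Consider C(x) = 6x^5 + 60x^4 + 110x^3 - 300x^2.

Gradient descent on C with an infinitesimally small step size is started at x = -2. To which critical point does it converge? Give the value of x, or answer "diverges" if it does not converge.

C'(x) = 30x(x - 1)(x + 4)(x + 5), so C'(-2) = 1080.
Gradient descent moves in the -C' direction, i.e. x is decreasing.
The nearest critical point in that direction is x = -4, where C'' = 600 > 0 (a local minimum). The iterate converges there.

-4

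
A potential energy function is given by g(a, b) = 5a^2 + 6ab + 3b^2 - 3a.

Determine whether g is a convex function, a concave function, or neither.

g is quadratic, so its Hessian is the constant matrix H = [[10, 6], [6, 6]].
det(H) = 24, tr(H) = 16.
det(H) > 0 and tr(H) > 0, so H is positive definite everywhere: convex.

convex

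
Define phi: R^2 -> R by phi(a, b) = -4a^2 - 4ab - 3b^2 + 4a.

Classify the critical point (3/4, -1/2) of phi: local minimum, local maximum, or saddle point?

local maximum

The Hessian of phi is constant: H = [[-8, -4], [-4, -6]].
det(H) = (-8)·(-6) − (-4)² = 32.
det(H) > 0 and tr(H) = -14 < 0, so H is negative definite and the point is a local maximum.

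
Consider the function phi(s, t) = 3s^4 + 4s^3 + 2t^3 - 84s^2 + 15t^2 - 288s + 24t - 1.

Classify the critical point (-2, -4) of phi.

local maximum

The mixed partial ∂²phi/∂s∂t is 0, so the Hessian at any point is diag(phi_ss, phi_tt) = diag(12(3s^2 + 2s - 14), 6(2t + 5)).
At (-2, -4): H = diag(-72, -18).
Both eigenvalues are negative, so H is negative definite: a local maximum.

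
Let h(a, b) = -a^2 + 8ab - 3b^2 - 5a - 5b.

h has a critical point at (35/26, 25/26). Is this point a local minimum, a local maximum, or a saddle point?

saddle point

The Hessian of h is constant: H = [[-2, 8], [8, -6]].
det(H) = (-2)·(-6) − 8² = -52.
Since det(H) < 0, H is indefinite and the critical point is a saddle point.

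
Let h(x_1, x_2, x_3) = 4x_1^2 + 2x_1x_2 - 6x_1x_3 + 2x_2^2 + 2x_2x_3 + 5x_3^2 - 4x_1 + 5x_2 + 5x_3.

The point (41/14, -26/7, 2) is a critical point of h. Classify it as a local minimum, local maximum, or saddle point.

The Hessian is constant: H = [[8, 2, -6], [2, 4, 2], [-6, 2, 10]].
Leading principal minors: Δ₁ = 8, Δ₂ = 28, Δ₃ = 56.
All leading minors are positive, so H is positive definite: a local minimum.

local minimum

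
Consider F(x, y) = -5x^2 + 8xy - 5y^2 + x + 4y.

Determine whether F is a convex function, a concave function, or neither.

concave

F is quadratic, so its Hessian is the constant matrix H = [[-10, 8], [8, -10]].
det(H) = 36, tr(H) = -20.
det(H) > 0 and tr(H) < 0, so H is negative definite everywhere: concave.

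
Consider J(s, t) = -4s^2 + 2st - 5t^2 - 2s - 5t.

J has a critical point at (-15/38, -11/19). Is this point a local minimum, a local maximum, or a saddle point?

The Hessian of J is constant: H = [[-8, 2], [2, -10]].
det(H) = (-8)·(-10) − 2² = 76.
det(H) > 0 and tr(H) = -18 < 0, so H is negative definite and the point is a local maximum.

local maximum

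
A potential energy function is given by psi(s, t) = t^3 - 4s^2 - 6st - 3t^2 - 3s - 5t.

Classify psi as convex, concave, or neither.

The term t^3 is cubic, so the Hessian is not constant.
∂²psi/∂t² = 6t - 6, which takes both signs as t varies (negative for sufficiently negative t). A diagonal entry of the Hessian changing sign means the Hessian is neither positive- nor negative-semidefinite on all of R^2.

neither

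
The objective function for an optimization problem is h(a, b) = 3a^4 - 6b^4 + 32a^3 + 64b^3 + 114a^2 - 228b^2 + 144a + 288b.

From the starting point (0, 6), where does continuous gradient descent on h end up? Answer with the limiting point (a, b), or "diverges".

diverges

h is separable, so gradient descent decouples: a follows -∂h/∂a, b follows -∂h/∂b.
∂h/∂a = 12(a + 1)(a + 3)(a + 4); at a=0 this is 144, so a decreases.
∂h/∂b = -24(b - 4)(b - 3)(b - 1); at b=6 this is -720, so b increases.
The b-coordinate has no critical point in that direction and runs off to infinity.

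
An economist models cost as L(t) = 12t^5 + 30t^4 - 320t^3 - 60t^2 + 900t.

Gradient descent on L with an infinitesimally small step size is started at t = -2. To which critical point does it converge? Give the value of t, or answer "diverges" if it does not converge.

-1

L'(t) = 60(t - 3)(t - 1)(t + 1)(t + 5), so L'(-2) = -2700.
Gradient descent moves in the -L' direction, i.e. t is increasing.
The nearest critical point in that direction is t = -1, where L'' = 1920 > 0 (a local minimum). The iterate converges there.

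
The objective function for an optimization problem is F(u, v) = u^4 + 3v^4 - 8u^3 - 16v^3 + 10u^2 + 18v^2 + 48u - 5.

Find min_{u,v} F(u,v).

F(u,v) separates as P(u) + Q(v) − 5, so its minimum is min P + min Q − 5.
P'(u) = 4(u - 4)(u - 3)(u + 1) vanishes at u ∈ {-1, 3, 4}; Q'(v) = 12v(v - 3)(v - 1) vanishes at v ∈ {0, 1, 3}.
Local minima of P (where P''>0): P(-1)=-29, P(4)=96. Local minima of Q: Q(0)=0, Q(3)=-27.
So the global minimum of F is P(-1) + Q(3) − 5 = -29 − 27 − 5 = -61, attained at (-1, 3).

-61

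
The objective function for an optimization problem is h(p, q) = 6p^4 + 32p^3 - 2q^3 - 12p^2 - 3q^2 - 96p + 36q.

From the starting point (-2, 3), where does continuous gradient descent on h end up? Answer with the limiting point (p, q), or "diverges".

diverges

h is separable, so gradient descent decouples: p follows -∂h/∂p, q follows -∂h/∂q.
∂h/∂p = 24(p - 1)(p + 1)(p + 4); at p=-2 this is 144, so p decreases.
∂h/∂q = -6(q - 2)(q + 3); at q=3 this is -36, so q increases.
The q-coordinate has no critical point in that direction and runs off to infinity.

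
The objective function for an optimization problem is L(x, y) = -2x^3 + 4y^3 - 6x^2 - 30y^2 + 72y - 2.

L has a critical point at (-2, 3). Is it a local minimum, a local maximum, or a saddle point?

The mixed partial ∂²L/∂x∂y is 0, so the Hessian at any point is diag(L_xx, L_yy) = diag(-12(x + 1), 12(2y - 5)).
At (-2, 3): H = diag(12, 12).
Both eigenvalues are positive, so H is positive definite: a local minimum.

local minimum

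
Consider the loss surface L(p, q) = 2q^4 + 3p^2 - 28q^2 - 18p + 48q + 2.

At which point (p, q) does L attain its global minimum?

(3, -3)

L(p,q) separates as A(p) + B(q) + 2, so its minimum is min A + min B + 2.
A'(p) = 6p - 18 vanishes at p ∈ {3}; B'(q) = 8(q - 2)(q - 1)(q + 3) vanishes at q ∈ {-3, 1, 2}.
Local minima of A (where A''>0): A(3)=-27. Local minima of B: B(-3)=-234, B(2)=16.
So the global minimum of L is A(3) + B(-3) + 2 = -27 − 234 + 2 = -259, attained at (3, -3).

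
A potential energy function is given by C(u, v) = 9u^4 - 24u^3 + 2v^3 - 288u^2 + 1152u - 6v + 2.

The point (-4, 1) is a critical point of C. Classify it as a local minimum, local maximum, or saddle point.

local minimum

The mixed partial ∂²C/∂u∂v is 0, so the Hessian at any point is diag(C_uu, C_vv) = diag(36(3u^2 - 4u - 16), 12v).
At (-4, 1): H = diag(1728, 12).
Both eigenvalues are positive, so H is positive definite: a local minimum.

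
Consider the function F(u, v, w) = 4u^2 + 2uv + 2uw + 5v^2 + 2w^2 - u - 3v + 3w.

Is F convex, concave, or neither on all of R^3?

F is quadratic, so its Hessian is the constant matrix H = [[8, 2, 2], [2, 10, 0], [2, 0, 4]].
Leading principal minors: 8, 76, 264.
All positive ⇒ H ≻ 0 ⇒ convex.

convex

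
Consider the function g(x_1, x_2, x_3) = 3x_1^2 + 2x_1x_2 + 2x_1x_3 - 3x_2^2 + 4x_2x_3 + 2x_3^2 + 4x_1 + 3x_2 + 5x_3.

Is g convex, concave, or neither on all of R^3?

g is quadratic, so its Hessian is the constant matrix H = [[6, 2, 2], [2, -6, 4], [2, 4, 4]].
Leading principal minors: 6, -40, -200.
Neither pattern holds ⇒ H is indefinite ⇒ neither convex nor concave.

neither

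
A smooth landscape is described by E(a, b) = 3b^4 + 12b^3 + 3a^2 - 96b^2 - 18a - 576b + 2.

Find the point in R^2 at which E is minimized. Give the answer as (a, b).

E(a,b) separates as P(a) + Q(b) + 2, so its minimum is min P + min Q + 2.
P'(a) = 6a - 18 vanishes at a ∈ {3}; Q'(b) = 12(b - 4)(b + 3)(b + 4) vanishes at b ∈ {-4, -3, 4}.
Local minima of P (where P''>0): P(3)=-27. Local minima of Q: Q(-4)=768, Q(4)=-2304.
So the global minimum of E is P(3) + Q(4) + 2 = -27 − 2304 + 2 = -2329, attained at (3, 4).

(3, 4)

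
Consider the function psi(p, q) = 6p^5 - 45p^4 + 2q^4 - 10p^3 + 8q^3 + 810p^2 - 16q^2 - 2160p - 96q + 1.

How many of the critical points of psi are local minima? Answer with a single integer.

4

psi separates as a function of p plus a function of q, so ∇psi=0 decouples.
∂psi/∂p = 30(p - 4)(p - 3)(p - 2)(p + 3) = 0 at p ∈ {-3, 2, 3, 4}; ∂psi/∂q = 8(q - 2)(q + 2)(q + 3) = 0 at q ∈ {-3, -2, 2}.
The Hessian is diagonal: diag(psi_pp, psi_qq). Second derivatives: psi_pp(-3)=-6300, psi_pp(2)=300, psi_pp(3)=-180, psi_pp(4)=420; psi_qq(-3)=40, psi_qq(-2)=-32, psi_qq(2)=160.
Local minima occur where both diagonal entries positive: (2, -3), (2, 2), (4, -3), (4, 2). Count: 4.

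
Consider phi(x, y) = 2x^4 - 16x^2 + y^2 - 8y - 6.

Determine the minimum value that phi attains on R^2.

phi(x,y) separates as P(x) + Q(y) − 6, so its minimum is min P + min Q − 6.
P'(x) = 8x(x - 2)(x + 2) vanishes at x ∈ {-2, 0, 2}; Q'(y) = 2y - 8 vanishes at y ∈ {4}.
Local minima of P (where P''>0): P(-2)=-32, P(2)=-32. Local minima of Q: Q(4)=-16.
So the global minimum of phi is P(-2) + Q(4) − 6 = -32 − 16 − 6 = -54, attained at (-2, 4).

-54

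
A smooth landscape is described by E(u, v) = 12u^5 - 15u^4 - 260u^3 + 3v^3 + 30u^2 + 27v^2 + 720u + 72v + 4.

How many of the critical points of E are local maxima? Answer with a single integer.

2

E separates as a function of u plus a function of v, so ∇E=0 decouples.
∂E/∂u = 60(u - 4)(u - 1)(u + 1)(u + 3) = 0 at u ∈ {-3, -1, 1, 4}; ∂E/∂v = 9(v + 2)(v + 4) = 0 at v ∈ {-4, -2}.
The Hessian is diagonal: diag(E_uu, E_vv). Second derivatives: E_uu(-3)=-3360, E_uu(-1)=1200, E_uu(1)=-1440, E_uu(4)=6300; E_vv(-4)=-18, E_vv(-2)=18.
Local maxima occur where both diagonal entries negative: (-3, -4), (1, -4). Count: 2.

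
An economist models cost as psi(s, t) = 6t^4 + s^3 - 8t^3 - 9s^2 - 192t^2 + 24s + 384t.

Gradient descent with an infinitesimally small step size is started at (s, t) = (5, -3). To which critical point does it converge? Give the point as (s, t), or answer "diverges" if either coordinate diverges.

psi is separable, so gradient descent decouples: s follows -∂psi/∂s, t follows -∂psi/∂t.
∂psi/∂s = 3(s - 4)(s - 2); at s=5 this is 9, so s decreases.
∂psi/∂t = 24(t - 4)(t - 1)(t + 4); at t=-3 this is 672, so t decreases.
s converges to its nearest critical value 4 (a local min of the s-part); t converges to -4. The iterate converges to (4, -4).

(4, -4)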